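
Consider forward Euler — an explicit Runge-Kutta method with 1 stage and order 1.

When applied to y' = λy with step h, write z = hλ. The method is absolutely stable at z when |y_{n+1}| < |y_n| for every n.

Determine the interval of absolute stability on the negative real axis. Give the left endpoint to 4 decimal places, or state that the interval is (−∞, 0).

z∈(-2.0000,0).

With y'=λy (z=hλ):
  order 1, 1-stage ⇒ R(z)=1+z
  (e.g. R(-1.13)=-0.13000, |R|=0.13000)

Need |R(x)|<1, x<0.
x=-1.13: |R|=0.1300
|R(-1.88)|=0.8800 |R(-1.5)|=0.5000 |R(-0.6)|=0.4000
Bisect:
  x_lo=-2.5507 |R|=1.5507  x_hi=-0.1941 |R|=0.8059
  mid=-1.37239 |R|=0.37239 →hi
  mid=-1.96153 |R|=0.96153 →hi
  mid=-2.25611 |R|=1.25611 →lo
  mid=-2.10882 |R|=1.10882 →lo
  mid=-2.03518 |R|=1.03518 →lo
  mid=-1.99835 |R|=0.99835 →hi
  mid=-2.01677 |R|=1.01677 →lo
  mid=-2.00756 |R|=1.00756 →lo
  mid=-2.00296 |R|=1.00296 →lo
  ...
  [-2.00008,-1.99994] ⇒ x*=-2.0000
So |R|<1 on (-2.0000, 0).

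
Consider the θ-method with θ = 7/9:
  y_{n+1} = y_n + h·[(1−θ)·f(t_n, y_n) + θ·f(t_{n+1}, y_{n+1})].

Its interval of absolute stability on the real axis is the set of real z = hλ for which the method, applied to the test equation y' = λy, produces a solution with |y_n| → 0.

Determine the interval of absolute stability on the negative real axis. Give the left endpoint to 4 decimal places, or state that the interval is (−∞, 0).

With y'=λy (z=hλ):
  y_{n+1} = y_n + z·[2/9·y_n + 7/9·y_{n+1}] ⇒ (1 − 7/9z)y_{n+1} = (1 + 2/9z)y_n
  Hence R(z) = (1 + 2/9z)/(1 − 7/9z).

Solve |R(x)|<1 on ℝ⁻.
x=-0.33: |R|=0.7374
x=-2: |R|=0.2174
x=-10: |R|=0.1392
x=-100: |R|=0.2694
θ=7/9≥1/2 ⇒ |1+2/9x|<|1−7/9x| ∀x<0 ⇒ stable on all of ℝ⁻.

interval (−∞, 0).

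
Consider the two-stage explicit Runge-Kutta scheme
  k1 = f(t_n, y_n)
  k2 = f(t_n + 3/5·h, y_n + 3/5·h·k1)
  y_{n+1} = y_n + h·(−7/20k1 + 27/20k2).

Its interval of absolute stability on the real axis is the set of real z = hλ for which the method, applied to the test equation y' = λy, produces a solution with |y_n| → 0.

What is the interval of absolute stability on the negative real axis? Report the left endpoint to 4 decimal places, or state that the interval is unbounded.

(-1.2346, 0).

With y'=λy (z=hλ):
  k1=λy_n ⇒ h·k1=z·y_n;  k2=λ(1+3/5z)y_n ⇒ h·k2=z(1+3/5z)y_n
  y_{n+1}/y_n = 1 − 7/20z + 27/20z(1+3/5z) = 1 + z + 81/100z²
  so R(z) = 1 + z + 81/100z².

Solve |R(x)|<1 on ℝ⁻.
x=-0.6: |R|=0.6916
R=1: x+81/100x²=0 ⇒ x=−100/81=-1.2346; min R=1−1/(4·81/100)=0.6914>−1
Confirm numerically:
  x=-1.059: |R|=0.84940 <1
  x=-0.875: |R|=0.74516 <1
  x=-0.857: |R|=0.73790 <1
  x=-0.705: |R|=0.69759 <1
  x=-1.528: |R|=1.36318 >1
  x=-1.449: |R|=1.25168 >1
  x=-1.282: |R|=1.04925 >1
Stable set (-1.2346, 0).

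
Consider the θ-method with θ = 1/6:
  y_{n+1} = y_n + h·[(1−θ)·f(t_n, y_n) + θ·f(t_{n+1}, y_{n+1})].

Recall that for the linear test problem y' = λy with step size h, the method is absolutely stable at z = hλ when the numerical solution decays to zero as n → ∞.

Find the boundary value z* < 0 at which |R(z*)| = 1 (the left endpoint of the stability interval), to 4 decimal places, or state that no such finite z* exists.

Test eqn y'=λy, z=hλ:
  y_{n+1} = y_n + z·[5/6·y_n + 1/6·y_{n+1}] ⇒ (1 − 1/6z)y_{n+1} = (1 + 5/6z)y_n
  so R(z) = (1 + 5/6z)/(1 − 1/6z).

Need |R(x)|<1, x<0.
x=-0.35: |R|=0.6693
R=−1: 1+5/6x = −1+1/6x ⇒ -2/3x=2 ⇒ x=2/(-2/3)=-3.0000
Confirm numerically:
  x=-2.355: |R|=0.69120 <1
  x=-1.525: |R|=0.21595 <1
  x=-1.386: |R|=0.12591 <1
  x=-3.374: |R|=1.15959 >1
  x=-3.348: |R|=1.14891 >1
  x=-3.146: |R|=1.06385 >1
Interval (-3.0000, 0).

left endpoint -3.0000.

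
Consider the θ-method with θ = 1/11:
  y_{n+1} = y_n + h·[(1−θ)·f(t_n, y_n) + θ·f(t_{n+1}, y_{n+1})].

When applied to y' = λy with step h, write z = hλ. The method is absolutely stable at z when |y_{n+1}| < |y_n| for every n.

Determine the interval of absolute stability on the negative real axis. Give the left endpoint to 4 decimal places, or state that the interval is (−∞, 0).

z∈(-2.4444,0).

With y'=λy (z=hλ):
  y_{n+1} = y_n + z·[10/11·y_n + 1/11·y_{n+1}] ⇒ (1 − 1/11z)y_{n+1} = (1 + 10/11z)y_n
  Hence R(z) = (1 + 10/11z)/(1 − 1/11z).

Solve |R(x)|<1 on ℝ⁻.
x=-1.68: |R|=0.4574
R=−1: 1+10/11x = −1+1/11x ⇒ -9/11x=2 ⇒ x=2/(-9/11)=-2.4444
Confirm numerically:
  x=-1.646: |R|=0.43176 <1
  x=-1.494: |R|=0.31535 <1
  x=-1.328: |R|=0.18494 <1
  x=-2.832: |R|=1.25217 >1
  x=-2.761: |R|=1.20703 >1
  x=-2.484: |R|=1.02640 >1
Interval (-2.4444, 0).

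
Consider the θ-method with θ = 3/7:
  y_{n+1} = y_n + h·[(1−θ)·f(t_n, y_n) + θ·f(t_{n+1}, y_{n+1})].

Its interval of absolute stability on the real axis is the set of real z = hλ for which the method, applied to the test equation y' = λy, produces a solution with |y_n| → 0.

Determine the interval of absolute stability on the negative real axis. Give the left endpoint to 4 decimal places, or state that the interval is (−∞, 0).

Set f=λy, z=hλ:
  y_{n+1} = y_n + z·[4/7·y_n + 3/7·y_{n+1}] ⇒ (1 − 3/7z)y_{n+1} = (1 + 4/7z)y_n
  R(z) = (1 + 4/7z)/(1 − 3/7z).

Find x<0 with |R(x)|<1.
x=-0.58: |R|=0.5355
R=−1: 1+4/7x = −1+3/7x ⇒ -1/7x=2 ⇒ x=2/(-1/7)=-14.0000
Confirm numerically:
  x=-10.832: |R|=0.91979 <1
  x=-8.885: |R|=0.84802 <1
  x=-7.418: |R|=0.77501 <1
  x=-14.597: |R|=1.01175 >1
  x=-14.126: |R|=1.00255 >1
So |R|<1 on (-14.0000, 0).

(-14.0000, 0).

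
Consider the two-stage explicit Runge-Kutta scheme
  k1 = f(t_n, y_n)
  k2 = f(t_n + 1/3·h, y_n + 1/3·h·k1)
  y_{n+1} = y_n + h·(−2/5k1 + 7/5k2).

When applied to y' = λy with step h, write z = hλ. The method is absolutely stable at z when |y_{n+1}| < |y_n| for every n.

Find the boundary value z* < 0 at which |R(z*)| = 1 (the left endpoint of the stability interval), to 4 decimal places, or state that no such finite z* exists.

On y'=λy, z=hλ:
  k1=λy_n ⇒ h·k1=z·y_n;  k2=λ(1+1/3z)y_n ⇒ h·k2=z(1+1/3z)y_n
  y_{n+1}/y_n = 1 − 2/5z + 7/5z(1+1/3z) = 1 + z + 7/15z²
  R(z) = 1 + z + 7/15z².

Find x<0 with |R(x)|<1.
x=-1.65: |R|=0.6205
R=1: x+7/15x²=0 ⇒ x=−15/7=-2.1429; min R=1−1/(4·7/15)=0.4643>−1
Confirm numerically:
  x=-1.756: |R|=0.68298 <1
  x=-1.411: |R|=0.51810 <1
  x=-0.886: |R|=0.48033 <1
  x=-2.474: |R|=1.38232 >1
  x=-2.389: |R|=1.27442 >1
Stable set (-2.1429, 0).

left endpoint -2.1429.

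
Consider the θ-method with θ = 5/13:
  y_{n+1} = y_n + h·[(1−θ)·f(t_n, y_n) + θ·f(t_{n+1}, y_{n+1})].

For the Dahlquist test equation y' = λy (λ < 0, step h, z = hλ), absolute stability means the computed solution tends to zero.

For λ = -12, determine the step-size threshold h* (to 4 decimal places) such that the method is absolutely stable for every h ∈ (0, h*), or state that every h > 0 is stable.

(-8.6667,0); λ=-12 ⇒ h* = (26/3)/12 = 0.7222.

Test eqn y'=λy, z=hλ:
  y_{n+1} = y_n + z·[8/13·y_n + 5/13·y_{n+1}] ⇒ (1 − 5/13z)y_{n+1} = (1 + 8/13z)y_n
  R(z) = (1 + 8/13z)/(1 − 5/13z).

Boundary: |R(x)|=1, x<0.
x=-0.67: |R|=0.4673
R=−1: 1+8/13x = −1+5/13x ⇒ -3/13x=2 ⇒ x=2/(-3/13)=-8.6667
Confirm numerically:
  x=-6.283: |R|=0.83900 <1
  x=-5.484: |R|=0.76378 <1
  x=-5.423: |R|=0.75742 <1
  x=-4.047: |R|=0.58300 <1
  x=-9.034: |R|=1.01894 >1
  x=-8.820: |R|=1.00806 >1
  x=-8.760: |R|=1.00493 >1
Interval (-8.6667, 0).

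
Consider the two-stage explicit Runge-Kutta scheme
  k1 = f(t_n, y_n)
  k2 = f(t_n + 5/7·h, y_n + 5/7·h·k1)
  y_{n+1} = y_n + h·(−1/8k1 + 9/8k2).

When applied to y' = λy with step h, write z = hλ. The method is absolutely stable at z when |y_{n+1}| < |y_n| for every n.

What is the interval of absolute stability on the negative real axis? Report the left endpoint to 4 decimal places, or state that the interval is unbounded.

(-1.2444, 0).

On y'=λy, z=hλ:
  k1=λy_n ⇒ h·k1=z·y_n;  k2=λ(1+5/7z)y_n ⇒ h·k2=z(1+5/7z)y_n
  y_{n+1}/y_n = 1 − 1/8z + 9/8z(1+5/7z) = 1 + z + 45/56z²
  so R(z) = 1 + z + 45/56z².

Solve |R(x)|<1 on ℝ⁻.
x=-0.61: |R|=0.6890
R=1: x+45/56x²=0 ⇒ x=−56/45=-1.2444; min R=1−1/(4·45/56)=0.6889>−1
Confirm numerically:
  x=-0.981: |R|=0.79233 <1
  x=-0.897: |R|=0.74956 <1
  x=-0.709: |R|=0.69494 <1
  x=-0.672: |R|=0.69088 <1
  x=-1.787: |R|=1.77910 >1
  x=-1.532: |R|=1.35400 >1
  x=-1.509: |R|=1.32080 >1
Interval (-1.2444, 0).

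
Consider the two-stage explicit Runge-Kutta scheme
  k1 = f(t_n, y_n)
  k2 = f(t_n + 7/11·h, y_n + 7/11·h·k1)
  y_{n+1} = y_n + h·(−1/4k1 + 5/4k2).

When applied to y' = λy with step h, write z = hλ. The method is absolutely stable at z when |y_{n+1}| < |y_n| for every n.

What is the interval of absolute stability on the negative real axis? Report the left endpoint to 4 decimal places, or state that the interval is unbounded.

z∈(-1.2571,0).

On y'=λy, z=hλ:
  k1=λy_n ⇒ h·k1=z·y_n;  k2=λ(1+7/11z)y_n ⇒ h·k2=z(1+7/11z)y_n
  y_{n+1}/y_n = 1 − 1/4z + 5/4z(1+7/11z) = 1 + z + 35/44z²
  Hence R(z) = 1 + z + 35/44z².

Need |R(x)|<1, x<0.
x=-1.47: |R|=1.2489
R=1: x+35/44x²=0 ⇒ x=−44/35=-1.2571; min R=1−1/(4·35/44)=0.6857>−1
Confirm numerically:
  x=-1.008: |R|=0.80023 <1
  x=-0.996: |R|=0.79310 <1
  x=-0.922: |R|=0.75420 <1
  x=-0.705: |R|=0.69036 <1
  x=-1.800: |R|=1.77727 >1
  x=-1.447: |R|=1.21853 >1
  x=-1.364: |R|=1.11594 >1
Stable set (-1.2571, 0).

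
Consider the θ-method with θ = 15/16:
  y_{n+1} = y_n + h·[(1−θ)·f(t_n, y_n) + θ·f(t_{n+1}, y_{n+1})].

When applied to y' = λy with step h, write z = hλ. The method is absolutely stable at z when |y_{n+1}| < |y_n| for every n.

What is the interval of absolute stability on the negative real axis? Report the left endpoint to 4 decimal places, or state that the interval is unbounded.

With y'=λy (z=hλ):
  y_{n+1} = y_n + z·[1/16·y_n + 15/16·y_{n+1}] ⇒ (1 − 15/16z)y_{n+1} = (1 + 1/16z)y_n
  Hence R(z) = (1 + 1/16z)/(1 − 15/16z).

Solve |R(x)|<1 on ℝ⁻.
x=-1.28: |R|=0.4182
x=-2: |R|=0.3043
x=-10: |R|=0.0361
x=-100: |R|=0.0554
θ=15/16≥1/2 ⇒ |1+1/16x|<|1−15/16x| ∀x<0 ⇒ unbounded interval.

unbounded; (−∞, 0).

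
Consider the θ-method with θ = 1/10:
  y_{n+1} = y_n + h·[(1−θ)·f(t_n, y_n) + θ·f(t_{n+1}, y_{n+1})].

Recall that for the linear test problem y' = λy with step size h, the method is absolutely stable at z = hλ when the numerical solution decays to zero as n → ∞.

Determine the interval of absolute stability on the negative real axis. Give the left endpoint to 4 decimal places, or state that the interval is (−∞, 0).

z∈(-2.5000,0).

Set f=λy, z=hλ:
  y_{n+1} = y_n + z·[9/10·y_n + 1/10·y_{n+1}] ⇒ (1 − 1/10z)y_{n+1} = (1 + 9/10z)y_n
  so R(z) = (1 + 9/10z)/(1 − 1/10z).

Find x<0 with |R(x)|<1.
x=-1.04: |R|=0.0580
R=−1: 1+9/10x = −1+1/10x ⇒ -4/5x=2 ⇒ x=2/(-4/5)=-2.5000
Confirm numerically:
  x=-1.994: |R|=0.66250 <1
  x=-1.835: |R|=0.55049 <1
  x=-1.584: |R|=0.36740 <1
  x=-1.421: |R|=0.24420 <1
  x=-2.612: |R|=1.07104 >1
  x=-2.526: |R|=1.01661 >1
Interval (-2.5000, 0).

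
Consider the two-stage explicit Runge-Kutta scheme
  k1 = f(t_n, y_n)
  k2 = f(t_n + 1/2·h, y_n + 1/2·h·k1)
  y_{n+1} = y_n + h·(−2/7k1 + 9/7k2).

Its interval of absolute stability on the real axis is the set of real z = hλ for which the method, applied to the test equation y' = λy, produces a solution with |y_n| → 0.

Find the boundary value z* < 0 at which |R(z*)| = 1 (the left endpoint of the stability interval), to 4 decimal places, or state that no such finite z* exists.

left endpoint -1.5556.

On y'=λy, z=hλ:
  k1=λy_n ⇒ h·k1=z·y_n;  k2=λ(1+1/2z)y_n ⇒ h·k2=z(1+1/2z)y_n
  y_{n+1}/y_n = 1 − 2/7z + 9/7z(1+1/2z) = 1 + z + 9/14z²
  ⇒ R(z) = 1 + z + 9/14z².

Find x<0 with |R(x)|<1.
x=-1.12: |R|=0.6864
R=1: x+9/14x²=0 ⇒ x=−14/9=-1.5556; min R=1−1/(4·9/14)=0.6111>−1
Confirm numerically:
  x=-1.464: |R|=0.91383 <1
  x=-1.399: |R|=0.85920 <1
  x=-1.061: |R|=0.66268 <1
  x=-0.916: |R|=0.62339 <1
  x=-2.113: |R|=1.75721 >1
  x=-1.977: |R|=1.53563 >1
So |R|<1 on (-1.5556, 0).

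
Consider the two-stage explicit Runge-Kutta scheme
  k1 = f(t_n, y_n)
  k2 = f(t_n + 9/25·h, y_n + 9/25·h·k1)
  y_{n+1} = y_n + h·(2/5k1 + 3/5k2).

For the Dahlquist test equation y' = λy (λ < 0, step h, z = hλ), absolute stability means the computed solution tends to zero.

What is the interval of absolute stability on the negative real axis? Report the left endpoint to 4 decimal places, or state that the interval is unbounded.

Set f=λy, z=hλ:
  k1=λy_n ⇒ h·k1=z·y_n;  k2=λ(1+9/25z)y_n ⇒ h·k2=z(1+9/25z)y_n
  y_{n+1}/y_n = 1 + 2/5z + 3/5z(1+9/25z) = 1 + z + 27/125z²
  so R(z) = 1 + z + 27/125z².

Need |R(x)|<1, x<0.
x=-1.61: |R|=0.0501
R=1: x+27/125x²=0 ⇒ x=−125/27=-4.6296; min R=1−1/(4·27/125)=-0.1574>−1
Confirm numerically:
  x=-4.104: |R|=0.53405 <1
  x=-2.772: |R|=0.11226 <1
  x=-2.723: |R|=0.12142 <1
  x=-2.368: |R|=0.15680 <1
  x=-5.105: |R|=1.52418 >1
  x=-4.916: |R|=1.30408 >1
  x=-4.662: |R|=1.03260 >1
Stable set (-4.6296, 0).

z∈(-4.6296,0).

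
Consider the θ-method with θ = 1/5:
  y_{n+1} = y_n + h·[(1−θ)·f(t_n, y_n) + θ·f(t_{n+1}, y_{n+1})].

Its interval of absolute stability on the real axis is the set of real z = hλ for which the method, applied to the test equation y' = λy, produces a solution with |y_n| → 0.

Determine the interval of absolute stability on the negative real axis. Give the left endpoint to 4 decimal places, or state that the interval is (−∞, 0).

Set f=λy, z=hλ:
  y_{n+1} = y_n + z·[4/5·y_n + 1/5·y_{n+1}] ⇒ (1 − 1/5z)y_{n+1} = (1 + 4/5z)y_n
  R(z) = (1 + 4/5z)/(1 − 1/5z).

Solve |R(x)|<1 on ℝ⁻.
x=-1.67: |R|=0.2519
R=−1: 1+4/5x = −1+1/5x ⇒ -3/5x=2 ⇒ x=2/(-3/5)=-3.3333
Confirm numerically:
  x=-3.196: |R|=0.94973 <1
  x=-2.990: |R|=0.87109 <1
  x=-2.079: |R|=0.46843 <1
  x=-1.480: |R|=0.14198 <1
  x=-3.889: |R|=1.18754 >1
  x=-3.741: |R|=1.13992 >1
  x=-3.442: |R|=1.03862 >1
So |R|<1 on (-3.3333, 0).

z∈(-3.3333,0).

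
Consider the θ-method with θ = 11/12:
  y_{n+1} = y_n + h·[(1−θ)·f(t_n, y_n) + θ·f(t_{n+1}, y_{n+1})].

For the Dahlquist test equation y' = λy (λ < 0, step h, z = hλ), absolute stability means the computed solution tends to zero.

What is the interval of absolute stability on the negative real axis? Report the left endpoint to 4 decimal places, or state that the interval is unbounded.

interval (−∞, 0).

With y'=λy (z=hλ):
  y_{n+1} = y_n + z·[1/12·y_n + 11/12·y_{n+1}] ⇒ (1 − 11/12z)y_{n+1} = (1 + 1/12z)y_n
  Hence R(z) = (1 + 1/12z)/(1 − 11/12z).

Boundary: |R(x)|=1, x<0.
x=-1.47: |R|=0.3738
x=-2: |R|=0.2941
x=-10: |R|=0.0164
x=-100: |R|=0.0791
θ=11/12≥1/2 ⇒ |1+1/12x|<|1−11/12x| ∀x<0 ⇒ interval (−∞,0).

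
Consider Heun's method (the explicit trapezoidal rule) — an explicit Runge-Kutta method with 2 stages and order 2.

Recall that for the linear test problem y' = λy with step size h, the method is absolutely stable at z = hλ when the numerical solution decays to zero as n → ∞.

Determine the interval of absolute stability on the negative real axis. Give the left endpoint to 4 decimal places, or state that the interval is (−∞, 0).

On y'=λy, z=hλ:
  order 2, 2-stage ⇒ R(z)=1+z+z^2/2
  (e.g. R(-1.17)=0.51445, |R|=0.51445)

Boundary: |R(x)|=1, x<0.
x=-1.17: |R|=0.5144
|R(-2.26)|=1.2938 |R(-2.17)|=1.1845 |R(-1.03)|=0.5005
Bisect:
  x_lo=-2.6243 |R|=1.8192  x_hi=-0.0843 |R|=0.9193
  mid=-1.35429 |R|=0.56276 →hi
  mid=-1.98929 |R|=0.98935 →hi
  mid=-2.30679 |R|=1.35385 →lo
  mid=-2.14804 |R|=1.15900 →lo
  mid=-2.06867 |R|=1.07102 →lo
  mid=-2.02898 |R|=1.02940 →lo
  mid=-2.00913 |R|=1.00918 →lo
  mid=-1.99921 |R|=0.99921 →hi
  mid=-2.00417 |R|=1.00418 →lo
  mid=-2.00169 |R|=1.00169 →lo
  ...
  [-2.00014,-1.99999] ⇒ x*=-2.0000
So |R|<1 on (-2.0000, 0).

z∈(-2.0000,0).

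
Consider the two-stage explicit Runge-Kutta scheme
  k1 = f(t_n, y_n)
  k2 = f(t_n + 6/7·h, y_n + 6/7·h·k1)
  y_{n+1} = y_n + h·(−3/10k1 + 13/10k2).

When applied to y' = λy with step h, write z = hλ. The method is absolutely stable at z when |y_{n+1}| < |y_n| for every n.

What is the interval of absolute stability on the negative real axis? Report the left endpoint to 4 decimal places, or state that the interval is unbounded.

z∈(-0.8974,0).

Test eqn y'=λy, z=hλ:
  k1=λy_n ⇒ h·k1=z·y_n;  k2=λ(1+6/7z)y_n ⇒ h·k2=z(1+6/7z)y_n
  y_{n+1}/y_n = 1 − 3/10z + 13/10z(1+6/7z) = 1 + z + 39/35z²
  ⇒ R(z) = 1 + z + 39/35z².

Boundary: |R(x)|=1, x<0.
x=-0.93: |R|=1.0337
R=1: x+39/35x²=0 ⇒ x=−35/39=-0.8974; min R=1−1/(4·39/35)=0.7756>−1
Confirm numerically:
  x=-0.840: |R|=0.94624 <1
  x=-0.797: |R|=0.91080 <1
  x=-0.543: |R|=0.78555 <1
  x=-1.426: |R|=1.83987 >1
  x=-1.406: |R|=1.79676 >1
  x=-1.347: |R|=1.67477 >1
So |R|<1 on (-0.8974, 0).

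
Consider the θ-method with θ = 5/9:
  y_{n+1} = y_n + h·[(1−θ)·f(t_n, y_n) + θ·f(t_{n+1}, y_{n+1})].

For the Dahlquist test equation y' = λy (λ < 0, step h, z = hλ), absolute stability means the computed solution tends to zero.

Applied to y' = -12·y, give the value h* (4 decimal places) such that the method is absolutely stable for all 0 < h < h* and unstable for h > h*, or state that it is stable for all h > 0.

On y'=λy, z=hλ:
  y_{n+1} = y_n + z·[4/9·y_n + 5/9·y_{n+1}] ⇒ (1 − 5/9z)y_{n+1} = (1 + 4/9z)y_n
  Hence R(z) = (1 + 4/9z)/(1 − 5/9z).

Need |R(x)|<1, x<0.
x=-1.29: |R|=0.2485
x=-2: |R|=0.0526
x=-10: |R|=0.5254
x=-100: |R|=0.7682
θ=5/9≥1/2 ⇒ |1+4/9x|<|1−5/9x| ∀x<0 ⇒ unbounded interval.

unbounded; (−∞, 0). Any h>0 works for λ=-12.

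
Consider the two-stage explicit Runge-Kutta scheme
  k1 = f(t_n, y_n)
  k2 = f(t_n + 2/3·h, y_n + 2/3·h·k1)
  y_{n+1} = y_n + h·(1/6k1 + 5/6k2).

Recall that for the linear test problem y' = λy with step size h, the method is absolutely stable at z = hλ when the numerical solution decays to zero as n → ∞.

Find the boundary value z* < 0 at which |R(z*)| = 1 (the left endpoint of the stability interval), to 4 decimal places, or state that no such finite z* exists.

Set f=λy, z=hλ:
  k1=λy_n ⇒ h·k1=z·y_n;  k2=λ(1+2/3z)y_n ⇒ h·k2=z(1+2/3z)y_n
  y_{n+1}/y_n = 1 + 1/6z + 5/6z(1+2/3z) = 1 + z + 5/9z²
  R(z) = 1 + z + 5/9z².

Find x<0 with |R(x)|<1.
x=-0.77: |R|=0.5594
R=1: x+5/9x²=0 ⇒ x=−9/5=-1.8000; min R=1−1/(4·5/9)=0.5500>−1
Confirm numerically:
  x=-1.707: |R|=0.91181 <1
  x=-1.418: |R|=0.69907 <1
  x=-1.090: |R|=0.57006 <1
  x=-0.815: |R|=0.55401 <1
  x=-2.211: |R|=1.50484 >1
  x=-2.206: |R|=1.49758 >1
Stable set (-1.8000, 0).

z* = -1.8000.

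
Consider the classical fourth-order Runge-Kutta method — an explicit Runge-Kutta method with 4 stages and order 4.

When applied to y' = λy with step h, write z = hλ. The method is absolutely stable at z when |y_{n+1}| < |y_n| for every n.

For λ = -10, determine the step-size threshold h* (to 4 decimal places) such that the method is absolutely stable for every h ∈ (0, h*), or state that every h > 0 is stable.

(-2.7853,0); λ=-10 ⇒ h* = 0.2785.

Set f=λy, z=hλ:
  order 4, 4-stage ⇒ R(z)=1+z+z^2/2+z^3/6+z^4/24
  (e.g. R(-1.11)=0.34136, |R|=0.34136)

Solve |R(x)|<1 on ℝ⁻.
x=-1.11: |R|=0.3414
|R(-2.7)|=0.8788 |R(-2.43)|=0.5838 |R(-1.15)|=0.3306
Bisect:
  x_lo=-3.4765 |R|=2.6500  x_hi=-0.3966 |R|=0.6727
  mid=-1.93654 |R|=0.31415 →hi
  mid=-2.70652 |R|=0.88758 →hi
  mid=-3.09151 |R|=1.56874 →lo
  mid=-2.89901 |R|=1.18543 →lo
  mid=-2.80276 |R|=1.02666 →lo
  mid=-2.75464 |R|=0.95476 →hi
  mid=-2.77870 |R|=0.99011 →hi
  mid=-2.79073 |R|=1.00823 →lo
  ...
  [-2.78547,-2.78528] ⇒ x*=-2.7853
Interval (-2.7853, 0).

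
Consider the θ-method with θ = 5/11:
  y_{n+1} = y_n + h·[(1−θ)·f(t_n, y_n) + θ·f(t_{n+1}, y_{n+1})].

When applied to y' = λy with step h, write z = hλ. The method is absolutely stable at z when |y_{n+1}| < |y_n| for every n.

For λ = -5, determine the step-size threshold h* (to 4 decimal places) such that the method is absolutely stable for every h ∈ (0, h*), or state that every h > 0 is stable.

Test eqn y'=λy, z=hλ:
  y_{n+1} = y_n + z·[6/11·y_n + 5/11·y_{n+1}] ⇒ (1 − 5/11z)y_{n+1} = (1 + 6/11z)y_n
  Hence R(z) = (1 + 6/11z)/(1 − 5/11z).

Need |R(x)|<1, x<0.
x=-1.49: |R|=0.1117
R=−1: 1+6/11x = −1+5/11x ⇒ -1/11x=2 ⇒ x=2/(-1/11)=-22.0000
Confirm numerically:
  x=-19.858: |R|=0.98058 <1
  x=-16.521: |R|=0.94147 <1
  x=-16.048: |R|=0.93477 <1
  x=-14.720: |R|=0.91395 <1
  x=-22.591: |R|=1.00477 >1
  x=-22.479: |R|=1.00388 >1
  x=-22.044: |R|=1.00036 >1
So |R|<1 on (-22.0000, 0).

(-22.0000,0); λ=-5 ⇒ h* = (22)/5 = 4.4000.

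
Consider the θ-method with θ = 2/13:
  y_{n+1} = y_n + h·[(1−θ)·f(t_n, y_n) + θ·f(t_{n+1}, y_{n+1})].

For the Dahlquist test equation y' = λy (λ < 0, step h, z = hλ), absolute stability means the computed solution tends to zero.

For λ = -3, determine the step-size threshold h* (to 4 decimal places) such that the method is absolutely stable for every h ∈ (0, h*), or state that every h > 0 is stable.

(-2.8889,0); λ=-3 ⇒ h* = (26/9)/3 = 0.9630.

On y'=λy, z=hλ:
  y_{n+1} = y_n + z·[11/13·y_n + 2/13·y_{n+1}] ⇒ (1 − 2/13z)y_{n+1} = (1 + 11/13z)y_n
  so R(z) = (1 + 11/13z)/(1 − 2/13z).

Solve |R(x)|<1 on ℝ⁻.
x=-0.74: |R|=0.3356
R=−1: 1+11/13x = −1+2/13x ⇒ -9/13x=2 ⇒ x=2/(-9/13)=-2.8889
Confirm numerically:
  x=-2.458: |R|=0.78355 <1
  x=-2.341: |R|=0.72113 <1
  x=-2.326: |R|=0.71301 <1
  x=-1.249: |R|=0.04768 <1
  x=-3.070: |R|=1.08516 >1
  x=-3.003: |R|=1.05404 >1
  x=-2.930: |R|=1.01962 >1
Stable set (-2.8889, 0).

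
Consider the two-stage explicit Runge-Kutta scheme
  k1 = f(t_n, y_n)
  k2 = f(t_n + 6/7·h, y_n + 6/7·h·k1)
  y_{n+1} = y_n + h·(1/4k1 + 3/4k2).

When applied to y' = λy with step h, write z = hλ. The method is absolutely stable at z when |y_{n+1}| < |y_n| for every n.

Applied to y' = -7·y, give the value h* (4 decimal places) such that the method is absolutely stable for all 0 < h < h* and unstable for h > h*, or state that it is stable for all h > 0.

Test eqn y'=λy, z=hλ:
  k1=λy_n ⇒ h·k1=z·y_n;  k2=λ(1+6/7z)y_n ⇒ h·k2=z(1+6/7z)y_n
  y_{n+1}/y_n = 1 + 1/4z + 3/4z(1+6/7z) = 1 + z + 9/14z²
  R(z) = 1 + z + 9/14z².

Need |R(x)|<1, x<0.
x=-1.5: |R|=0.9464
R=1: x+9/14x²=0 ⇒ x=−14/9=-1.5556; min R=1−1/(4·9/14)=0.6111>−1
Confirm numerically:
  x=-1.524: |R|=0.96908 <1
  x=-1.413: |R|=0.87051 <1
  x=-0.779: |R|=0.61111 <1
  x=-0.632: |R|=0.62477 <1
  x=-1.980: |R|=1.54026 >1
  x=-1.960: |R|=1.50960 >1
  x=-1.788: |R|=1.26718 >1
Interval (-1.5556, 0).

(-1.5556,0); λ=-7 ⇒ h* = (14/9)/7 = 0.2222.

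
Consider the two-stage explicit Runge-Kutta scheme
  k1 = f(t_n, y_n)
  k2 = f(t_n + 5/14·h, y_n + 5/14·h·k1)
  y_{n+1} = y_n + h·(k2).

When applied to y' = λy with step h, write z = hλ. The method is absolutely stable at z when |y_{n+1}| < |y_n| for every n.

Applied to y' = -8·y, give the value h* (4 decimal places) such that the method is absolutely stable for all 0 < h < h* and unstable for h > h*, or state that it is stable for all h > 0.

On y'=λy, z=hλ:
  k1=λy_n ⇒ h·k1=z·y_n;  k2=λ(1+5/14z)y_n ⇒ h·k2=z(1+5/14z)y_n
  y_{n+1}/y_n = 1 + z(1+5/14z) = 1 + z + 5/14z²
  so R(z) = 1 + z + 5/14z².

Solve |R(x)|<1 on ℝ⁻.
x=-1.44: |R|=0.3006
R=1: x+5/14x²=0 ⇒ x=−14/5=-2.8000; min R=1−1/(4·5/14)=0.3000>−1
Confirm numerically:
  x=-2.401: |R|=0.65786 <1
  x=-1.351: |R|=0.30086 <1
  x=-1.193: |R|=0.31530 <1
  x=-3.254: |R|=1.52761 >1
  x=-3.017: |R|=1.23382 >1
So |R|<1 on (-2.8000, 0).

(-2.8000,0); λ=-8 ⇒ h* = (14/5)/8 = 0.3500.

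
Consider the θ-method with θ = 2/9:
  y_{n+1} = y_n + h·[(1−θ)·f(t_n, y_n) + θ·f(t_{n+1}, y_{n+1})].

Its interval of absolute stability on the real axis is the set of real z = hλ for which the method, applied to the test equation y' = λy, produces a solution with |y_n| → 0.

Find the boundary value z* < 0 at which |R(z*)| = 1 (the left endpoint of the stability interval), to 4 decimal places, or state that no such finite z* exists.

left endpoint -3.6000.

On y'=λy, z=hλ:
  y_{n+1} = y_n + z·[7/9·y_n + 2/9·y_{n+1}] ⇒ (1 − 2/9z)y_{n+1} = (1 + 7/9z)y_n
  ⇒ R(z) = (1 + 7/9z)/(1 − 2/9z).

Boundary: |R(x)|=1, x<0.
x=-0.82: |R|=0.3064
R=−1: 1+7/9x = −1+2/9x ⇒ -5/9x=2 ⇒ x=2/(-5/9)=-3.6000
Confirm numerically:
  x=-2.759: |R|=0.71036 <1
  x=-2.455: |R|=0.58843 <1
  x=-1.860: |R|=0.31604 <1
  x=-3.920: |R|=1.09501 >1
  x=-3.911: |R|=1.09244 >1
So |R|<1 on (-3.6000, 0).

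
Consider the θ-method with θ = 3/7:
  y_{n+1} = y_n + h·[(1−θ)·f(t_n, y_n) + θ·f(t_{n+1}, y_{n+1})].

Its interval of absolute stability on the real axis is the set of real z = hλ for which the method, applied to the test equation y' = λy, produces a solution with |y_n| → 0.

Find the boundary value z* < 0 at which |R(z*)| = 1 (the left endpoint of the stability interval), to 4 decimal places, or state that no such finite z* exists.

Set f=λy, z=hλ:
  y_{n+1} = y_n + z·[4/7·y_n + 3/7·y_{n+1}] ⇒ (1 − 3/7z)y_{n+1} = (1 + 4/7z)y_n
  Hence R(z) = (1 + 4/7z)/(1 − 3/7z).

Boundary: |R(x)|=1, x<0.
x=-1.58: |R|=0.0579
R=−1: 1+4/7x = −1+3/7x ⇒ -1/7x=2 ⇒ x=2/(-1/7)=-14.0000
Confirm numerically:
  x=-13.980: |R|=0.99959 <1
  x=-6.455: |R|=0.71383 <1
  x=-5.639: |R|=0.65042 <1
  x=-14.316: |R|=1.00633 >1
  x=-14.303: |R|=1.00607 >1
So |R|<1 on (-14.0000, 0).

left endpoint -14.0000.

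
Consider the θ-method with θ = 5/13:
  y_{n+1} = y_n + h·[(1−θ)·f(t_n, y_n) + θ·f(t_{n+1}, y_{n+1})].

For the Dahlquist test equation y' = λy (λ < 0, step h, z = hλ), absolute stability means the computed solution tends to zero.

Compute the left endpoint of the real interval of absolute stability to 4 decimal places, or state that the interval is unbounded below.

z* = -8.6667.

Test eqn y'=λy, z=hλ:
  y_{n+1} = y_n + z·[8/13·y_n + 5/13·y_{n+1}] ⇒ (1 − 5/13z)y_{n+1} = (1 + 8/13z)y_n
  R(z) = (1 + 8/13z)/(1 − 5/13z).

Find x<0 with |R(x)|<1.
x=-1.58: |R|=0.0172
R=−1: 1+8/13x = −1+5/13x ⇒ -3/13x=2 ⇒ x=2/(-3/13)=-8.6667
Confirm numerically:
  x=-6.773: |R|=0.87878 <1
  x=-4.018: |R|=0.57854 <1
  x=-4.015: |R|=0.57808 <1
  x=-9.080: |R|=1.02123 >1
  x=-8.957: |R|=1.01507 >1
  x=-8.876: |R|=1.01094 >1
Interval (-8.6667, 0).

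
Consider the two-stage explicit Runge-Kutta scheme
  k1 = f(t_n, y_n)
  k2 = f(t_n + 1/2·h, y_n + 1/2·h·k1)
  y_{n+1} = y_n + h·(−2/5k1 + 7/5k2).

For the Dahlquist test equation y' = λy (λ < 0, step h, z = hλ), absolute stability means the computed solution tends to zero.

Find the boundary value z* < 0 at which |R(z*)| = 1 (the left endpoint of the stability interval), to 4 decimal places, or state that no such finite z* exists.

z* = -1.4286.

With y'=λy (z=hλ):
  k1=λy_n ⇒ h·k1=z·y_n;  k2=λ(1+1/2z)y_n ⇒ h·k2=z(1+1/2z)y_n
  y_{n+1}/y_n = 1 − 2/5z + 7/5z(1+1/2z) = 1 + z + 7/10z²
  ⇒ R(z) = 1 + z + 7/10z².

Solve |R(x)|<1 on ℝ⁻.
x=-0.4: |R|=0.7120
R=1: x+7/10x²=0 ⇒ x=−10/7=-1.4286; min R=1−1/(4·7/10)=0.6429>−1
Confirm numerically:
  x=-1.395: |R|=0.96722 <1
  x=-1.121: |R|=0.75865 <1
  x=-0.864: |R|=0.65855 <1
  x=-0.604: |R|=0.65137 <1
  x=-1.840: |R|=1.52992 >1
  x=-1.741: |R|=1.38076 >1
  x=-1.705: |R|=1.32992 >1
So |R|<1 on (-1.4286, 0).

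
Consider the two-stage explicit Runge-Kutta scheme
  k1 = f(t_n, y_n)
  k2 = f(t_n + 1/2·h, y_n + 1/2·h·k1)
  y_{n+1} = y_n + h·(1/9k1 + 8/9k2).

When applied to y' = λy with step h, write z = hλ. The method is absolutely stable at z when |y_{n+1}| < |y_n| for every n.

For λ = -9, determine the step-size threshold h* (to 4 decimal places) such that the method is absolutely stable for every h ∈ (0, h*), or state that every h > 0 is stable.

(-2.2500,0); λ=-9 ⇒ h* = (9/4)/9 = 0.2500.

Test eqn y'=λy, z=hλ:
  k1=λy_n ⇒ h·k1=z·y_n;  k2=λ(1+1/2z)y_n ⇒ h·k2=z(1+1/2z)y_n
  y_{n+1}/y_n = 1 + 1/9z + 8/9z(1+1/2z) = 1 + z + 4/9z²
  ⇒ R(z) = 1 + z + 4/9z².

Find x<0 with |R(x)|<1.
x=-1.53: |R|=0.5104
R=1: x+4/9x²=0 ⇒ x=−9/4=-2.2500; min R=1−1/(4·4/9)=0.4375>−1
Confirm numerically:
  x=-2.071: |R|=0.83524 <1
  x=-1.678: |R|=0.57342 <1
  x=-1.673: |R|=0.57097 <1
  x=-1.350: |R|=0.46000 <1
  x=-2.759: |R|=1.62415 >1
  x=-2.600: |R|=1.40444 >1
  x=-2.423: |R|=1.18630 >1
Stable set (-2.2500, 0).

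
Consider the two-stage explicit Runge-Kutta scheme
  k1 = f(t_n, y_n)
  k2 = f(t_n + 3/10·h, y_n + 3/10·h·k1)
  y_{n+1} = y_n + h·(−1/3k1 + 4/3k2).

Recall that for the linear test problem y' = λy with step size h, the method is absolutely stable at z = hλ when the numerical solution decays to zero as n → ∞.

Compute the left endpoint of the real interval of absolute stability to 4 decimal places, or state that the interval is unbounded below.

z* = -2.5000.

Set f=λy, z=hλ:
  k1=λy_n ⇒ h·k1=z·y_n;  k2=λ(1+3/10z)y_n ⇒ h·k2=z(1+3/10z)y_n
  y_{n+1}/y_n = 1 − 1/3z + 4/3z(1+3/10z) = 1 + z + 2/5z²
  so R(z) = 1 + z + 2/5z².

Solve |R(x)|<1 on ℝ⁻.
x=-1.44: |R|=0.3894
R=1: x+2/5x²=0 ⇒ x=−5/2=-2.5000; min R=1−1/(4·2/5)=0.3750>−1
Confirm numerically:
  x=-2.235: |R|=0.76309 <1
  x=-1.521: |R|=0.40438 <1
  x=-1.441: |R|=0.38959 <1
  x=-1.178: |R|=0.37707 <1
  x=-3.080: |R|=1.71456 >1
  x=-3.017: |R|=1.62392 >1
Stable set (-2.5000, 0).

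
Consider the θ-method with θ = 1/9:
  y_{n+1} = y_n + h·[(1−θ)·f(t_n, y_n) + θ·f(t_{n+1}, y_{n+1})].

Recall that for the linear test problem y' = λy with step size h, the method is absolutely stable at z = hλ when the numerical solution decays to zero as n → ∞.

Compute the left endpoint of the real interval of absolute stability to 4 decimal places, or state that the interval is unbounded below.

On y'=λy, z=hλ:
  y_{n+1} = y_n + z·[8/9·y_n + 1/9·y_{n+1}] ⇒ (1 − 1/9z)y_{n+1} = (1 + 8/9z)y_n
  so R(z) = (1 + 8/9z)/(1 − 1/9z).

Boundary: |R(x)|=1, x<0.
x=-0.58: |R|=0.4551
R=−1: 1+8/9x = −1+1/9x ⇒ -7/9x=2 ⇒ x=2/(-7/9)=-2.5714
Confirm numerically:
  x=-2.213: |R|=0.77624 <1
  x=-1.954: |R|=0.60544 <1
  x=-1.203: |R|=0.06116 <1
  x=-3.083: |R|=1.29637 >1
  x=-3.010: |R|=1.25562 >1
  x=-2.649: |R|=1.04661 >1
So |R|<1 on (-2.5714, 0).

z* = -2.5714.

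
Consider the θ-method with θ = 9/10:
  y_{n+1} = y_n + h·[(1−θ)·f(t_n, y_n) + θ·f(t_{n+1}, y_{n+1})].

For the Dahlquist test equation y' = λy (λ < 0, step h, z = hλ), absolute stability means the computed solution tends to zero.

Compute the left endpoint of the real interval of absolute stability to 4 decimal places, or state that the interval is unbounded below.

(−∞, 0) — no finite endpoint.

With y'=λy (z=hλ):
  y_{n+1} = y_n + z·[1/10·y_n + 9/10·y_{n+1}] ⇒ (1 − 9/10z)y_{n+1} = (1 + 1/10z)y_n
  so R(z) = (1 + 1/10z)/(1 − 9/10z).

Boundary: |R(x)|=1, x<0.
x=-0.6: |R|=0.6104
x=-2: |R|=0.2857
x=-10: |R|=0.0000
x=-100: |R|=0.0989
θ=9/10≥1/2 ⇒ |1+1/10x|<|1−9/10x| ∀x<0 ⇒ stable on all of ℝ⁻.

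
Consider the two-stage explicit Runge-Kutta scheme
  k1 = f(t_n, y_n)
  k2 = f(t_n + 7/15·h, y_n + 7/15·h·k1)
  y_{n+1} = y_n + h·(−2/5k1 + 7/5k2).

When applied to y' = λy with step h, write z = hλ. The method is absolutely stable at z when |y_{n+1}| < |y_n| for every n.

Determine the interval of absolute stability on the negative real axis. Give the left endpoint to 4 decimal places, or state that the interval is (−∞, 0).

With y'=λy (z=hλ):
  k1=λy_n ⇒ h·k1=z·y_n;  k2=λ(1+7/15z)y_n ⇒ h·k2=z(1+7/15z)y_n
  y_{n+1}/y_n = 1 − 2/5z + 7/5z(1+7/15z) = 1 + z + 49/75z²
  so R(z) = 1 + z + 49/75z².

Solve |R(x)|<1 on ℝ⁻.
x=-0.74: |R|=0.6178
R=1: x+49/75x²=0 ⇒ x=−75/49=-1.5306; min R=1−1/(4·49/75)=0.6173>−1
Confirm numerically:
  x=-1.259: |R|=0.77659 <1
  x=-1.158: |R|=0.71810 <1
  x=-0.913: |R|=0.63160 <1
  x=-0.853: |R|=0.62237 <1
  x=-2.043: |R|=1.68391 >1
  x=-1.751: |R|=1.25212 >1
Stable set (-1.5306, 0).

(-1.5306, 0).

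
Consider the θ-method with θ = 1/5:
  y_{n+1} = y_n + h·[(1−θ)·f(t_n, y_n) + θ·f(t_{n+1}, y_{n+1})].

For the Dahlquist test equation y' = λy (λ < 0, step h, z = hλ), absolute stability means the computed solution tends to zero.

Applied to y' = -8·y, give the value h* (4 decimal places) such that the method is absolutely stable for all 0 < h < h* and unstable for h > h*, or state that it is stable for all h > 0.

(-3.3333,0); λ=-8 ⇒ h* = (10/3)/8 = 0.4167.

Test eqn y'=λy, z=hλ:
  y_{n+1} = y_n + z·[4/5·y_n + 1/5·y_{n+1}] ⇒ (1 − 1/5z)y_{n+1} = (1 + 4/5z)y_n
  Hence R(z) = (1 + 4/5z)/(1 − 1/5z).

Find x<0 with |R(x)|<1.
x=-1.49: |R|=0.1479
R=−1: 1+4/5x = −1+1/5x ⇒ -3/5x=2 ⇒ x=2/(-3/5)=-3.3333
Confirm numerically:
  x=-3.094: |R|=0.91129 <1
  x=-2.321: |R|=0.58517 <1
  x=-2.222: |R|=0.53836 <1
  x=-1.619: |R|=0.22299 <1
  x=-3.564: |R|=1.08080 >1
  x=-3.489: |R|=1.05501 >1
Interval (-3.3333, 0).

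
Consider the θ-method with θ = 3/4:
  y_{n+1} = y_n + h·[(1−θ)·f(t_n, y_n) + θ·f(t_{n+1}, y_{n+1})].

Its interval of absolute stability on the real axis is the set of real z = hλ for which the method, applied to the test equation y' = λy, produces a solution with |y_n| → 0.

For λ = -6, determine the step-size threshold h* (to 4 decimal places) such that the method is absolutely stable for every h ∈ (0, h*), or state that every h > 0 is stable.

On y'=λy, z=hλ:
  y_{n+1} = y_n + z·[1/4·y_n + 3/4·y_{n+1}] ⇒ (1 − 3/4z)y_{n+1} = (1 + 1/4z)y_n
  R(z) = (1 + 1/4z)/(1 − 3/4z).

Find x<0 with |R(x)|<1.
x=-1.15: |R|=0.3826
x=-2: |R|=0.2000
x=-10: |R|=0.1765
x=-100: |R|=0.3158
θ=3/4≥1/2 ⇒ |1+1/4x|<|1−3/4x| ∀x<0 ⇒ stable on all of ℝ⁻.

(−∞, 0) — no finite endpoint. Any h>0 works for λ=-6.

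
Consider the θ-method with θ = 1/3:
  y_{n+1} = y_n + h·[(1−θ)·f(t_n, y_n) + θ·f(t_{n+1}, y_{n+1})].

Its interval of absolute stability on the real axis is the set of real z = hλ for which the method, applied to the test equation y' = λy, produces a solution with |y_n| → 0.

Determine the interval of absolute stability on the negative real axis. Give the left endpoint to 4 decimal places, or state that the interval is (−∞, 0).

(-6.0000, 0).

Set f=λy, z=hλ:
  y_{n+1} = y_n + z·[2/3·y_n + 1/3·y_{n+1}] ⇒ (1 − 1/3z)y_{n+1} = (1 + 2/3z)y_n
  R(z) = (1 + 2/3z)/(1 − 1/3z).

Find x<0 with |R(x)|<1.
x=-0.83: |R|=0.3499
R=−1: 1+2/3x = −1+1/3x ⇒ -1/3x=2 ⇒ x=2/(-1/3)=-6.0000
Confirm numerically:
  x=-5.264: |R|=0.91094 <1
  x=-4.397: |R|=0.78329 <1
  x=-4.359: |R|=0.77701 <1
  x=-3.481: |R|=0.61133 <1
  x=-6.556: |R|=1.05818 >1
  x=-6.389: |R|=1.04143 >1
  x=-6.111: |R|=1.01218 >1
Interval (-6.0000, 0).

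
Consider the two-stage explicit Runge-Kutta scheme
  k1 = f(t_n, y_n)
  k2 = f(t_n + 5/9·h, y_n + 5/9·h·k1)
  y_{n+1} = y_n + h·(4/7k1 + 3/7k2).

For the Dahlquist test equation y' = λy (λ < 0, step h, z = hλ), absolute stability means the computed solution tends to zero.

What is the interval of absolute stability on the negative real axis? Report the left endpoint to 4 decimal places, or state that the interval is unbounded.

(-4.2000, 0).

Test eqn y'=λy, z=hλ:
  k1=λy_n ⇒ h·k1=z·y_n;  k2=λ(1+5/9z)y_n ⇒ h·k2=z(1+5/9z)y_n
  y_{n+1}/y_n = 1 + 4/7z + 3/7z(1+5/9z) = 1 + z + 5/21z²
  ⇒ R(z) = 1 + z + 5/21z².

Boundary: |R(x)|=1, x<0.
x=-0.39: |R|=0.6462
R=1: x+5/21x²=0 ⇒ x=−21/5=-4.2000; min R=1−1/(4·5/21)=-0.0500>−1
Confirm numerically:
  x=-3.431: |R|=0.37180 <1
  x=-2.600: |R|=0.00952 <1
  x=-1.929: |R|=0.04304 <1
  x=-4.281: |R|=1.08256 >1
  x=-4.254: |R|=1.05469 >1
So |R|<1 on (-4.2000, 0).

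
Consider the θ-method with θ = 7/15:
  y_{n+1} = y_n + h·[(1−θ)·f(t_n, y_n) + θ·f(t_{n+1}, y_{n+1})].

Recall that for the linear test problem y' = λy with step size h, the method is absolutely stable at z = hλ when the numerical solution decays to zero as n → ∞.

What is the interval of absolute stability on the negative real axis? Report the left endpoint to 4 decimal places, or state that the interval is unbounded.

Test eqn y'=λy, z=hλ:
  y_{n+1} = y_n + z·[8/15·y_n + 7/15·y_{n+1}] ⇒ (1 − 7/15z)y_{n+1} = (1 + 8/15z)y_n
  so R(z) = (1 + 8/15z)/(1 − 7/15z).

Find x<0 with |R(x)|<1.
x=-0.43: |R|=0.6419
R=−1: 1+8/15x = −1+7/15x ⇒ -1/15x=2 ⇒ x=2/(-1/15)=-30.0000
Confirm numerically:
  x=-28.474: |R|=0.99288 <1
  x=-28.046: |R|=0.99075 <1
  x=-26.978: |R|=0.98518 <1
  x=-16.109: |R|=0.89128 <1
  x=-30.452: |R|=1.00198 >1
  x=-30.450: |R|=1.00197 >1
  x=-30.244: |R|=1.00108 >1
Stable set (-30.0000, 0).

z∈(-30.0000,0).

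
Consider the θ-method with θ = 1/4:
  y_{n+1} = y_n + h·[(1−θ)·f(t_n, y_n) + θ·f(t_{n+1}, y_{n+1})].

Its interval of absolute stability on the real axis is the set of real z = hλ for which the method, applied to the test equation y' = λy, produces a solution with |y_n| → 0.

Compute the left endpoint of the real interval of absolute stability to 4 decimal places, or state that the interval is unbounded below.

On y'=λy, z=hλ:
  y_{n+1} = y_n + z·[3/4·y_n + 1/4·y_{n+1}] ⇒ (1 − 1/4z)y_{n+1} = (1 + 3/4z)y_n
  R(z) = (1 + 3/4z)/(1 − 1/4z).

Need |R(x)|<1, x<0.
x=-0.63: |R|=0.4557
R=−1: 1+3/4x = −1+1/4x ⇒ -1/2x=2 ⇒ x=2/(-1/2)=-4.0000
Confirm numerically:
  x=-2.596: |R|=0.57429 <1
  x=-2.576: |R|=0.56691 <1
  x=-2.432: |R|=0.51244 <1
  x=-4.518: |R|=1.12162 >1
  x=-4.440: |R|=1.10427 >1
So |R|<1 on (-4.0000, 0).

left endpoint -4.0000.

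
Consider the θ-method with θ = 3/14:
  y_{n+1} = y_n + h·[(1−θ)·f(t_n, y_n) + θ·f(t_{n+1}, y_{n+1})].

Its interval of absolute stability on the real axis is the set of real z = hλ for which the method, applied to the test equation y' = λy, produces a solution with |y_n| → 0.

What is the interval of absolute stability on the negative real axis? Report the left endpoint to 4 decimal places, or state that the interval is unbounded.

With y'=λy (z=hλ):
  y_{n+1} = y_n + z·[11/14·y_n + 3/14·y_{n+1}] ⇒ (1 − 3/14z)y_{n+1} = (1 + 11/14z)y_n
  R(z) = (1 + 11/14z)/(1 − 3/14z).

Need |R(x)|<1, x<0.
x=-1.48: |R|=0.1236
R=−1: 1+11/14x = −1+3/14x ⇒ -4/7x=2 ⇒ x=2/(-4/7)=-3.5000
Confirm numerically:
  x=-3.087: |R|=0.85796 <1
  x=-2.335: |R|=0.55630 <1
  x=-1.699: |R|=0.24554 <1
  x=-3.704: |R|=1.06499 >1
  x=-3.648: |R|=1.04747 >1
Stable set (-3.5000, 0).

z∈(-3.5000,0).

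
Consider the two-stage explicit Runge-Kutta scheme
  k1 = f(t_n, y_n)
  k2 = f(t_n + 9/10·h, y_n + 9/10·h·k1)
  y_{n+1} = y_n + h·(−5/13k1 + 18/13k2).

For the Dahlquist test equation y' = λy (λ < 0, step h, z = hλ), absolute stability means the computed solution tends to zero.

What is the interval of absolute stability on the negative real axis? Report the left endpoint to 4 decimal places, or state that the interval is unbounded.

(-0.8025, 0).

With y'=λy (z=hλ):
  k1=λy_n ⇒ h·k1=z·y_n;  k2=λ(1+9/10z)y_n ⇒ h·k2=z(1+9/10z)y_n
  y_{n+1}/y_n = 1 − 5/13z + 18/13z(1+9/10z) = 1 + z + 81/65z²
  ⇒ R(z) = 1 + z + 81/65z².

Need |R(x)|<1, x<0.
x=-1.39: |R|=2.0177
R=1: x+81/65x²=0 ⇒ x=−65/81=-0.8025; min R=1−1/(4·81/65)=0.7994>−1
Confirm numerically:
  x=-0.666: |R|=0.88674 <1
  x=-0.550: |R|=0.82696 <1
  x=-0.490: |R|=0.80920 <1
  x=-0.327: |R|=0.80625 <1
  x=-1.331: |R|=1.87664 >1
  x=-1.079: |R|=1.37182 >1
  x=-1.060: |R|=1.34018 >1
Interval (-0.8025, 0).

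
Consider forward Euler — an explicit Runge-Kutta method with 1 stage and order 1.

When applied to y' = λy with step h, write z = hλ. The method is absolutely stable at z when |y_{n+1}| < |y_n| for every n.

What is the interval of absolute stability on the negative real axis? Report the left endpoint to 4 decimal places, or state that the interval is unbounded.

On y'=λy, z=hλ:
  order 1, 1-stage ⇒ R(z)=1+z
  (e.g. R(-1.66)=-0.66000, |R|=0.66000)

Find x<0 with |R(x)|<1.
x=-1.66: |R|=0.6600
|R(-1.78)|=0.7800 |R(-1.43)|=0.4300 |R(-0.58)|=0.4200
Bisect:
  x_lo=-2.5926 |R|=1.5926  x_hi=-0.0793 |R|=0.9207
  mid=-1.33596 |R|=0.33596 →hi
  mid=-1.96428 |R|=0.96428 →hi
  mid=-2.27844 |R|=1.27844 →lo
  mid=-2.12136 |R|=1.12136 →lo
  mid=-2.04282 |R|=1.04282 →lo
  mid=-2.00355 |R|=1.00355 →lo
  mid=-1.98391 |R|=0.98391 →hi
  mid=-1.99373 |R|=0.99373 →hi
  mid=-1.99864 |R|=0.99864 →hi
  mid=-2.00109 |R|=1.00109 →lo
  ...
  [-2.00002,-1.99987] ⇒ x*=-2.0000
So |R|<1 on (-2.0000, 0).

(-2.0000, 0).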